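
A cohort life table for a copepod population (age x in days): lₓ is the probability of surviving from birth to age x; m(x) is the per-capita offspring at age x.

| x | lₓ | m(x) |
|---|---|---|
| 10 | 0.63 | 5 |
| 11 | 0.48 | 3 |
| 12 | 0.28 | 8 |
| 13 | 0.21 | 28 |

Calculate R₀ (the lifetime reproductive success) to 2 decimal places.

R₀ = Σ lₓ m(x):
  age 10: 0.63 × 5 = 3.1500
  age 11: 0.48 × 3 = 1.4400
  age 12: 0.28 × 8 = 2.2400
  age 13: 0.21 × 28 = 5.8800
R₀ = 3.1500 + 1.4400 + 2.2400 + 5.8800 = 12.7100

12.71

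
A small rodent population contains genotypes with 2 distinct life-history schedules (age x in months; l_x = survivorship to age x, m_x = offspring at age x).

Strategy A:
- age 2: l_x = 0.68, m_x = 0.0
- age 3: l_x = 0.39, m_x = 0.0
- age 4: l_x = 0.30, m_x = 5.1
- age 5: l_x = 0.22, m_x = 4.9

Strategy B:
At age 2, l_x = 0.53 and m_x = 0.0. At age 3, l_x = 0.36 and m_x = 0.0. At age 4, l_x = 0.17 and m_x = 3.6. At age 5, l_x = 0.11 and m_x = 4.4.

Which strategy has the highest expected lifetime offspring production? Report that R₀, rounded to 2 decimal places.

2.61

Strategy A: R₀ = 0.68×0.0 + 0.39×0.0 + 0.30×5.1 + 0.22×4.9 = 2.6080
Strategy B: R₀ = 0.53×0.0 + 0.36×0.0 + 0.17×3.6 + 0.11×4.4 = 1.0960
Highest R₀: strategy A with 2.6080.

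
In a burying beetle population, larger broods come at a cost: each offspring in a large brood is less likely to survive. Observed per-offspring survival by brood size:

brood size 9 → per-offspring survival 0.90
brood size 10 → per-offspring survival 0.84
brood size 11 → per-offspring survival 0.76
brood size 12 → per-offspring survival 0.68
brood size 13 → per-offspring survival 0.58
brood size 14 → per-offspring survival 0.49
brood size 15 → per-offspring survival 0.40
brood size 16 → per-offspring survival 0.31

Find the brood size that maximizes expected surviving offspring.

10

Expected surviving offspring = c × s(c):
  c=9: 9 × 0.90 = 8.100
  c=10: 10 × 0.84 = 8.400
  c=11: 11 × 0.76 = 8.360
  c=12: 12 × 0.68 = 8.160
  c=13: 13 × 0.58 = 7.540
  c=14: 14 × 0.49 = 6.860
  c=15: 15 × 0.40 = 6.000
  c=16: 16 × 0.31 = 4.960
Maximum at c = 10 (8.400 surviving offspring).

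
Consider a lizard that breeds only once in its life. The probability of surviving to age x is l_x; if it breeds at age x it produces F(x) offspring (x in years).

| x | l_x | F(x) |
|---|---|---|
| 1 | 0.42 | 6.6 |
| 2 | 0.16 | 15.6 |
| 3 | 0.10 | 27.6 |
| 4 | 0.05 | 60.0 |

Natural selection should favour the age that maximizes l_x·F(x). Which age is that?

4

Expected offspring if breeding at age x = l_x × F(x):
  age 1: 0.42 × 6.6 = 2.772
  age 2: 0.16 × 15.6 = 2.496
  age 3: 0.10 × 27.6 = 2.760
  age 4: 0.05 × 60.0 = 3.000
Maximum at age 4 (3.000).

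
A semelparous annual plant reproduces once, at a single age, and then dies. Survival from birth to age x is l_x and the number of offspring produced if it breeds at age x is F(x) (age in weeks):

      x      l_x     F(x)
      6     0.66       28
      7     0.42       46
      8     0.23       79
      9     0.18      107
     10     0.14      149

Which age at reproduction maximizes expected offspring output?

Expected offspring if breeding at age x = l_x × F(x):
  age 6: 0.66 × 28 = 18.480
  age 7: 0.42 × 46 = 19.320
  age 8: 0.23 × 79 = 18.170
  age 9: 0.18 × 107 = 19.260
  age 10: 0.14 × 149 = 20.860
Maximum at age 10 (20.860).

10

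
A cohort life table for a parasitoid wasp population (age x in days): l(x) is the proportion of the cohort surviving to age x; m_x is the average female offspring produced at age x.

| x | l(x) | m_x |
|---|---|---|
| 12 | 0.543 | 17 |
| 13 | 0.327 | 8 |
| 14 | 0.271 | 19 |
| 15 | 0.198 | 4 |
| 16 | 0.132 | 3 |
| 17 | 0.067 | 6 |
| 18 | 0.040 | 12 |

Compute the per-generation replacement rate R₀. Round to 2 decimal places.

19.07

R₀ = Σ l(x) m_x:
  age 12: 0.543 × 17 = 9.2310
  age 13: 0.327 × 8 = 2.6160
  age 14: 0.271 × 19 = 5.1490
  age 15: 0.198 × 4 = 0.7920
  age 16: 0.132 × 3 = 0.3960
  age 17: 0.067 × 6 = 0.4020
  age 18: 0.040 × 12 = 0.4800
R₀ = 9.2310 + 2.6160 + 5.1490 + 0.7920 + 0.3960 + 0.4020 + 0.4800 = 19.0660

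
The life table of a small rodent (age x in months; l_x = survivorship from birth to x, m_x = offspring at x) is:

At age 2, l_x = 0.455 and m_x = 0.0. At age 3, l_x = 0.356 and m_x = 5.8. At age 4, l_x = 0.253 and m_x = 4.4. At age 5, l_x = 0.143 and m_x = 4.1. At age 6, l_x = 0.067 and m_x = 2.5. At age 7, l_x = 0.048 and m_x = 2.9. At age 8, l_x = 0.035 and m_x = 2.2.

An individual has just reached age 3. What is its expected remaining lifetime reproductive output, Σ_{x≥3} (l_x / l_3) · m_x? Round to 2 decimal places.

l_3 = 0.356. Conditional survival from age 3 to x is l_x / l_3.
  x=3: (0.356/0.356) × 5.8 = 5.8000
  x=4: (0.253/0.356) × 4.4 = 3.1270
  x=5: (0.143/0.356) × 4.1 = 1.6469
  x=6: (0.067/0.356) × 2.5 = 0.4705
  x=7: (0.048/0.356) × 2.9 = 0.3910
  x=8: (0.035/0.356) × 2.2 = 0.2163
Sum = 5.8000 + 3.1270 + 1.6469 + 0.4705 + 0.3910 + 0.2163 = 11.6517

11.65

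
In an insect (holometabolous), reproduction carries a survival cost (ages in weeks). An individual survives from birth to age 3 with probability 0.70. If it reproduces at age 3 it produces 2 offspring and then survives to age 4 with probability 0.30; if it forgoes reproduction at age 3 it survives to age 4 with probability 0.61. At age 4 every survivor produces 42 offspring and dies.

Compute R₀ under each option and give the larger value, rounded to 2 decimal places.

17.93

breed at age 3: R₀ = 0.70 × (2 + 0.30 × 42) = 0.70 × 14.6000 = 10.2200
delay to age 4: R₀ = 0.70 × (0.61 × 42) = 0.70 × 25.6200 = 17.9340
Higher: delay to age 4 (17.9340).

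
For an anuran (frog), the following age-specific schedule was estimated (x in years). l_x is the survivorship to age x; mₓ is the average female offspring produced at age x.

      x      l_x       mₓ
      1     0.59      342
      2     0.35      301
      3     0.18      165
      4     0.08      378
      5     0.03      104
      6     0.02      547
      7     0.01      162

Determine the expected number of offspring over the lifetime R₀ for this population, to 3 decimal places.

382.750

R₀ = Σ l_x mₓ:
  age 1: 0.59 × 342 = 201.7800
  age 2: 0.35 × 301 = 105.3500
  age 3: 0.18 × 165 = 29.7000
  age 4: 0.08 × 378 = 30.2400
  age 5: 0.03 × 104 = 3.1200
  age 6: 0.02 × 547 = 10.9400
  age 7: 0.01 × 162 = 1.6200
R₀ = 201.7800 + 105.3500 + 29.7000 + 30.2400 + 3.1200 + 10.9400 + 1.6200 = 382.7500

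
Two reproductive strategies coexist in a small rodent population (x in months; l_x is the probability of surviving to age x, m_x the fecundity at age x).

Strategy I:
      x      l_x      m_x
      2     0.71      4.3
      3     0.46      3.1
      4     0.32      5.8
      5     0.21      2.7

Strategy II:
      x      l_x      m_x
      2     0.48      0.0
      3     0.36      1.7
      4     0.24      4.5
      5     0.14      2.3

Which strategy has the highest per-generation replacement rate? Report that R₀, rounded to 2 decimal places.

6.90

Strategy I: R₀ = 0.71×4.3 + 0.46×3.1 + 0.32×5.8 + 0.21×2.7 = 6.9020
Strategy II: R₀ = 0.48×0.0 + 0.36×1.7 + 0.24×4.5 + 0.14×2.3 = 2.0140
Highest R₀: strategy I with 6.9020.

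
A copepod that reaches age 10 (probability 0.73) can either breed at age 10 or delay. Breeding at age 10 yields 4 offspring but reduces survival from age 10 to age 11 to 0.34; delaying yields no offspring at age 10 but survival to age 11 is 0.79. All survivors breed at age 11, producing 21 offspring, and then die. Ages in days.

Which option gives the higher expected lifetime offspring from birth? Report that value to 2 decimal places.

breed at age 10: R₀ = 0.73 × (4 + 0.34 × 21) = 0.73 × 11.1400 = 8.1322
delay to age 11: R₀ = 0.73 × (0.79 × 21) = 0.73 × 16.5900 = 12.1107
Higher: delay to age 11 (12.1107).

12.11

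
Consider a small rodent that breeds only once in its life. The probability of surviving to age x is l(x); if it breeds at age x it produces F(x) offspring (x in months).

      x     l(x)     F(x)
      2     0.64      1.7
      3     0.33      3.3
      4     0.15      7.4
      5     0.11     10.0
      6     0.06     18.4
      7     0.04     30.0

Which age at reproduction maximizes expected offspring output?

7

Expected offspring if breeding at age x = l(x) × F(x):
  age 2: 0.64 × 1.7 = 1.088
  age 3: 0.33 × 3.3 = 1.089
  age 4: 0.15 × 7.4 = 1.110
  age 5: 0.11 × 10.0 = 1.100
  age 6: 0.06 × 18.4 = 1.104
  age 7: 0.04 × 30.0 = 1.200
Maximum at age 7 (1.200).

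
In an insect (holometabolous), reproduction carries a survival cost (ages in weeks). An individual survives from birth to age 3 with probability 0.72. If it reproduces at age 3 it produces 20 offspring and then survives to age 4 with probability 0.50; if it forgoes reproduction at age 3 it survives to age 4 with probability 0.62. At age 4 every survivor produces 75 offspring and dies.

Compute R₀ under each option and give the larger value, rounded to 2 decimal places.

breed at age 3: R₀ = 0.72 × (20 + 0.50 × 75) = 0.72 × 57.5000 = 41.4000
delay to age 4: R₀ = 0.72 × (0.62 × 75) = 0.72 × 46.5000 = 33.4800
Higher: breed at age 3 (41.4000).

41.40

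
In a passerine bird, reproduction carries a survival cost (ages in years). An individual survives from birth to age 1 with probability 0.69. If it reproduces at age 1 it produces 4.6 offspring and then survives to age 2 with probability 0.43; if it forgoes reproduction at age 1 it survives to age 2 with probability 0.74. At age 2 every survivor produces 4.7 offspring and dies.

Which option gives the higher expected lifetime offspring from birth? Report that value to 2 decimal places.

breed at age 1: R₀ = 0.69 × (4.6 + 0.43 × 4.7) = 0.69 × 6.6210 = 4.5685
delay to age 2: R₀ = 0.69 × (0.74 × 4.7) = 0.69 × 3.4780 = 2.3998
Higher: breed at age 1 (4.5685).

4.57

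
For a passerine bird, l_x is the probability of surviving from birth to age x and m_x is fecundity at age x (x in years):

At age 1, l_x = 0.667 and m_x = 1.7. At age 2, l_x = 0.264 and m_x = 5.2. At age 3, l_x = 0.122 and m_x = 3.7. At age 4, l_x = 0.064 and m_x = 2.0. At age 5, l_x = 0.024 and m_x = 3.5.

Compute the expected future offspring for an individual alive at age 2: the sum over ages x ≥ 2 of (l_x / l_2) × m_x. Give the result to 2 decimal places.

7.71

l_2 = 0.264. Conditional survival from age 2 to x is l_x / l_2.
  x=2: (0.264/0.264) × 5.2 = 5.2000
  x=3: (0.122/0.264) × 3.7 = 1.7098
  x=4: (0.064/0.264) × 2.0 = 0.4848
  x=5: (0.024/0.264) × 3.5 = 0.3182
Sum = 5.2000 + 1.7098 + 0.4848 + 0.3182 = 7.7129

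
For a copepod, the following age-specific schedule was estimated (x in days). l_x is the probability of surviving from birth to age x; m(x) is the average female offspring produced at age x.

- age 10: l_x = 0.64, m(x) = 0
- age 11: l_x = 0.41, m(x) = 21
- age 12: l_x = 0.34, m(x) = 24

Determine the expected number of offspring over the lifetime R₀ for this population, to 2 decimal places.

16.77

R₀ = Σ l_x m(x):
  age 10: 0.64 × 0 = 0.0000
  age 11: 0.41 × 21 = 8.6100
  age 12: 0.34 × 24 = 8.1600
R₀ = 0.0000 + 8.6100 + 8.1600 = 16.7700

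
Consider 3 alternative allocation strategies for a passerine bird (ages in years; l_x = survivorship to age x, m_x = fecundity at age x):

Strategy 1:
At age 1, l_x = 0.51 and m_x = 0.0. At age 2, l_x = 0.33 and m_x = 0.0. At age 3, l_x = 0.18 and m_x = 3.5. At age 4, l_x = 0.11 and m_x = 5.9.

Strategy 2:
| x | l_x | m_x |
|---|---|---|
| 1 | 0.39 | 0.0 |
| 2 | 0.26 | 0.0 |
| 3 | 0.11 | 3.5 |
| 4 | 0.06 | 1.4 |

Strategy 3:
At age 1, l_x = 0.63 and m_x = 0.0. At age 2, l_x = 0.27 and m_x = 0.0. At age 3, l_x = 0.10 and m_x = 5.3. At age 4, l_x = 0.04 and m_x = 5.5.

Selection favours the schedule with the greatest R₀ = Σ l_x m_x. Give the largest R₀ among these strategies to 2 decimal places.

Strategy 1: R₀ = 0.51×0.0 + 0.33×0.0 + 0.18×3.5 + 0.11×5.9 = 1.2790
Strategy 2: R₀ = 0.39×0.0 + 0.26×0.0 + 0.11×3.5 + 0.06×1.4 = 0.4690
Strategy 3: R₀ = 0.63×0.0 + 0.27×0.0 + 0.10×5.3 + 0.04×5.5 = 0.7500
Highest R₀: strategy 1 with 1.2790.

1.28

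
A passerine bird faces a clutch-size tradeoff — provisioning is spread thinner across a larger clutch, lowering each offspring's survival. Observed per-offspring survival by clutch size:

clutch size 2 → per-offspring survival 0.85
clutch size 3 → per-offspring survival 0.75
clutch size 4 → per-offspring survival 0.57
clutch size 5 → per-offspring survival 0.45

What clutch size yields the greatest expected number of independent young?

Expected independent young = c × s(c):
  c=2: 2 × 0.85 = 1.700
  c=3: 3 × 0.75 = 2.250
  c=4: 4 × 0.57 = 2.280
  c=5: 5 × 0.45 = 2.250
Maximum at c = 4 (2.280 independent young).

4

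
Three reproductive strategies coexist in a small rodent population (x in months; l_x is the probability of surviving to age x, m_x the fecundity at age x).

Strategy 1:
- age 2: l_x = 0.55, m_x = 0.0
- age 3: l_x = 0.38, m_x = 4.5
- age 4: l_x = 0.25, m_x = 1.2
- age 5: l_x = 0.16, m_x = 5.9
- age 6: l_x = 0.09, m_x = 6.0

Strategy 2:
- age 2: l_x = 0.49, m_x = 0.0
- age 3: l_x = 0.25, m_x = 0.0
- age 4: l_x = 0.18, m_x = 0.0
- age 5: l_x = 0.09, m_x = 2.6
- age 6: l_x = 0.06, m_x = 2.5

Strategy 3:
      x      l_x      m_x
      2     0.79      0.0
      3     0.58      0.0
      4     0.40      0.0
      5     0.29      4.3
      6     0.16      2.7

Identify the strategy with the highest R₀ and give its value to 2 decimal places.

3.49

Strategy 1: R₀ = 0.55×0.0 + 0.38×4.5 + 0.25×1.2 + 0.16×5.9 + 0.09×6.0 = 3.4940
Strategy 2: R₀ = 0.49×0.0 + 0.25×0.0 + 0.18×0.0 + 0.09×2.6 + 0.06×2.5 = 0.3840
Strategy 3: R₀ = 0.79×0.0 + 0.58×0.0 + 0.40×0.0 + 0.29×4.3 + 0.16×2.7 = 1.6790
Highest R₀: strategy 1 with 3.4940.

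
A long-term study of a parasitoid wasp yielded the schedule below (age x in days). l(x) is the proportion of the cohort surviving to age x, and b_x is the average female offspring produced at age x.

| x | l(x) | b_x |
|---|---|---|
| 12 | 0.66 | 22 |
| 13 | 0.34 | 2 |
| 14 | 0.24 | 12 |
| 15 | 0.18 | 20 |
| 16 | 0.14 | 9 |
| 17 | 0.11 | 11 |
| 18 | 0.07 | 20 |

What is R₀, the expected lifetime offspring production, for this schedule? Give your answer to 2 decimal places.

R₀ = Σ l(x) b_x:
  age 12: 0.66 × 22 = 14.5200
  age 13: 0.34 × 2 = 0.6800
  age 14: 0.24 × 12 = 2.8800
  age 15: 0.18 × 20 = 3.6000
  age 16: 0.14 × 9 = 1.2600
  age 17: 0.11 × 11 = 1.2100
  age 18: 0.07 × 20 = 1.4000
R₀ = 14.5200 + 0.6800 + 2.8800 + 3.6000 + 1.2600 + 1.2100 + 1.4000 = 25.5500

25.55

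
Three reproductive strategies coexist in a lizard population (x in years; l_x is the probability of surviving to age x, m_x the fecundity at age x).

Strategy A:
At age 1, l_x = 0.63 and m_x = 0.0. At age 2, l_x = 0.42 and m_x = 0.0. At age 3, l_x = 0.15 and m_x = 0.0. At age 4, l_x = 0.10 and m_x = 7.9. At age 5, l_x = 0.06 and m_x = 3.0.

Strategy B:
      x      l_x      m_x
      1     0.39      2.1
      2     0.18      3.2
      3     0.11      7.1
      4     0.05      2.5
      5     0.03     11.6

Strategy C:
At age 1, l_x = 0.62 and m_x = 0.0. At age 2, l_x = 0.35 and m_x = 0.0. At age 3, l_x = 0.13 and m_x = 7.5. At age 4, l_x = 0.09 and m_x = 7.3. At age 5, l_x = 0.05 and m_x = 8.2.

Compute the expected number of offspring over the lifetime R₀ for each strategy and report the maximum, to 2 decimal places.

Strategy A: R₀ = 0.63×0.0 + 0.42×0.0 + 0.15×0.0 + 0.10×7.9 + 0.06×3.0 = 0.9700
Strategy B: R₀ = 0.39×2.1 + 0.18×3.2 + 0.11×7.1 + 0.05×2.5 + 0.03×11.6 = 2.6490
Strategy C: R₀ = 0.62×0.0 + 0.35×0.0 + 0.13×7.5 + 0.09×7.3 + 0.05×8.2 = 2.0420
Highest R₀: strategy B with 2.6490.

2.65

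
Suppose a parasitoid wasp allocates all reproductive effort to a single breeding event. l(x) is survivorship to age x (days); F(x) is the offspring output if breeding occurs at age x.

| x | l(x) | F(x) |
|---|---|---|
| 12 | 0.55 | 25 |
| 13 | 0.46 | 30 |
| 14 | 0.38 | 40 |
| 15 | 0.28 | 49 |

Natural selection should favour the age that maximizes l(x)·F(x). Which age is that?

Expected offspring if breeding at age x = l(x) × F(x):
  age 12: 0.55 × 25 = 13.750
  age 13: 0.46 × 30 = 13.800
  age 14: 0.38 × 40 = 15.200
  age 15: 0.28 × 49 = 13.720
Maximum at age 14 (15.200).

14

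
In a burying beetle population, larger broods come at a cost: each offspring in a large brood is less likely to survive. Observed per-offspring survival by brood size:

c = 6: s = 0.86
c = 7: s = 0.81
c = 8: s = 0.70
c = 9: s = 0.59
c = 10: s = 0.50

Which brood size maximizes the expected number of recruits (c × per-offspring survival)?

7

Expected recruits = c × s(c):
  c=6: 6 × 0.86 = 5.160
  c=7: 7 × 0.81 = 5.670
  c=8: 8 × 0.70 = 5.600
  c=9: 9 × 0.59 = 5.310
  c=10: 10 × 0.50 = 5.000
Maximum at c = 7 (5.670 recruits).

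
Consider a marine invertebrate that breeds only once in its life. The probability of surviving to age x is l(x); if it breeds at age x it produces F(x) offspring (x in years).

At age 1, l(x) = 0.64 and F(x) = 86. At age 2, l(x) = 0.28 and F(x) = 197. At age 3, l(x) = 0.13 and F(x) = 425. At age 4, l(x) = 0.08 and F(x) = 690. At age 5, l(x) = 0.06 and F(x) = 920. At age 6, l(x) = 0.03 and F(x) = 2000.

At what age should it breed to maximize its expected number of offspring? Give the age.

6

Expected offspring if breeding at age x = l(x) × F(x):
  age 1: 0.64 × 86 = 55.040
  age 2: 0.28 × 197 = 55.160
  age 3: 0.13 × 425 = 55.250
  age 4: 0.08 × 690 = 55.200
  age 5: 0.06 × 920 = 55.200
  age 6: 0.03 × 2000 = 60.000
Maximum at age 6 (60.000).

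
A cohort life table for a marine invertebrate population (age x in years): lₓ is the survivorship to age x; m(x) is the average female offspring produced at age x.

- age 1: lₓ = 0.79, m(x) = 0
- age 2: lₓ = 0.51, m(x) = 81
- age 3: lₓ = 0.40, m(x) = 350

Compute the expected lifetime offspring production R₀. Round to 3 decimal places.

181.310

R₀ = Σ lₓ m(x):
  age 1: 0.79 × 0 = 0.0000
  age 2: 0.51 × 81 = 41.3100
  age 3: 0.40 × 350 = 140.0000
R₀ = 0.0000 + 41.3100 + 140.0000 = 181.3100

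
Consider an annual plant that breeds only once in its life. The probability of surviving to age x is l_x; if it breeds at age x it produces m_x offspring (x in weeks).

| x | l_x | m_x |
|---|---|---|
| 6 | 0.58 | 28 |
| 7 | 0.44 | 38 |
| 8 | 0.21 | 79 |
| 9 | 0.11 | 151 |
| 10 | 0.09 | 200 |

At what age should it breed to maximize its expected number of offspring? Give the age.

10

Expected offspring if breeding at age x = l_x × m_x:
  age 6: 0.58 × 28 = 16.240
  age 7: 0.44 × 38 = 16.720
  age 8: 0.21 × 79 = 16.590
  age 9: 0.11 × 151 = 16.610
  age 10: 0.09 × 200 = 18.000
Maximum at age 10 (18.000).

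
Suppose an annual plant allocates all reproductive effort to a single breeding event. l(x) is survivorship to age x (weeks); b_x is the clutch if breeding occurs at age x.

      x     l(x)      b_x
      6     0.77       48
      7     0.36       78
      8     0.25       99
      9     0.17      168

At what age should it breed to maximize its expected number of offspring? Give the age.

6

Expected offspring if breeding at age x = l(x) × b_x:
  age 6: 0.77 × 48 = 36.960
  age 7: 0.36 × 78 = 28.080
  age 8: 0.25 × 99 = 24.750
  age 9: 0.17 × 168 = 28.560
Maximum at age 6 (36.960).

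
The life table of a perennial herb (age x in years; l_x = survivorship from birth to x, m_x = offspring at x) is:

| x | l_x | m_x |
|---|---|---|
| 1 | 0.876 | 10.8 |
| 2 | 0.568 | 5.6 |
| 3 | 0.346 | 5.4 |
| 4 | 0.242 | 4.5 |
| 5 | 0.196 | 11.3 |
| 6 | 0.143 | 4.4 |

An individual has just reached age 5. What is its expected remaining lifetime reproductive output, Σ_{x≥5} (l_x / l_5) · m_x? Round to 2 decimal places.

14.51

l_5 = 0.196. Conditional survival from age 5 to x is l_x / l_5.
  x=5: (0.196/0.196) × 11.3 = 11.3000
  x=6: (0.143/0.196) × 4.4 = 3.2102
Sum = 11.3000 + 3.2102 = 14.5102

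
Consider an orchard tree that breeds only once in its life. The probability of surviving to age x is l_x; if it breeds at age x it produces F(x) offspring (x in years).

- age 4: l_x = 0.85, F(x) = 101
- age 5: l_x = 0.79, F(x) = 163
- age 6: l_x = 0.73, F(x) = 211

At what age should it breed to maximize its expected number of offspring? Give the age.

6

Expected offspring if breeding at age x = l_x × F(x):
  age 4: 0.85 × 101 = 85.850
  age 5: 0.79 × 163 = 128.770
  age 6: 0.73 × 211 = 154.030
Maximum at age 6 (154.030).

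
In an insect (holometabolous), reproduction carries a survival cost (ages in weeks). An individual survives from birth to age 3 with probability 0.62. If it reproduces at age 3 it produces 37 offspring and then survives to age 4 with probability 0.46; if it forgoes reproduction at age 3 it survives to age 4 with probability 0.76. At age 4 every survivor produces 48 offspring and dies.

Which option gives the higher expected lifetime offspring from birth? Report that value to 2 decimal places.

breed at age 3: R₀ = 0.62 × (37 + 0.46 × 48) = 0.62 × 59.0800 = 36.6296
delay to age 4: R₀ = 0.62 × (0.76 × 48) = 0.62 × 36.4800 = 22.6176
Higher: breed at age 3 (36.6296).

36.63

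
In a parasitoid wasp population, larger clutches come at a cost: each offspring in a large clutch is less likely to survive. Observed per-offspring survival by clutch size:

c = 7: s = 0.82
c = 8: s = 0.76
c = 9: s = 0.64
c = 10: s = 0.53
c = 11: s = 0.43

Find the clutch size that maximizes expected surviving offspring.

Expected surviving offspring = c × s(c):
  c=7: 7 × 0.82 = 5.740
  c=8: 8 × 0.76 = 6.080
  c=9: 9 × 0.64 = 5.760
  c=10: 10 × 0.53 = 5.300
  c=11: 11 × 0.43 = 4.730
Maximum at c = 8 (6.080 surviving offspring).

8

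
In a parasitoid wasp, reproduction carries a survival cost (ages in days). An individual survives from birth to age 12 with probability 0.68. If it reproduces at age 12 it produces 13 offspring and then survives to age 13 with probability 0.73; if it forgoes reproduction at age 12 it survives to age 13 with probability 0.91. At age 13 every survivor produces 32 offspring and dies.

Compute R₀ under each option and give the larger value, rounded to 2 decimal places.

breed at age 12: R₀ = 0.68 × (13 + 0.73 × 32) = 0.68 × 36.3600 = 24.7248
delay to age 13: R₀ = 0.68 × (0.91 × 32) = 0.68 × 29.1200 = 19.8016
Higher: breed at age 12 (24.7248).

24.72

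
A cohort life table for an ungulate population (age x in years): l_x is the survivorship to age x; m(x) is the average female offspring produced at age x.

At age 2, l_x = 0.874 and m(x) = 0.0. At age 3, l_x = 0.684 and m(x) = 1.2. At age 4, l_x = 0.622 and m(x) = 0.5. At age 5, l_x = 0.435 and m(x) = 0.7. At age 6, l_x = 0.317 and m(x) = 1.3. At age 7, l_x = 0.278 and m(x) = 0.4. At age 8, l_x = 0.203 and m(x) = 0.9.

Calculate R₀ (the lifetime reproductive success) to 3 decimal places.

2.142

R₀ = Σ l_x m(x):
  age 2: 0.874 × 0.0 = 0.0000
  age 3: 0.684 × 1.2 = 0.8208
  age 4: 0.622 × 0.5 = 0.3110
  age 5: 0.435 × 0.7 = 0.3045
  age 6: 0.317 × 1.3 = 0.4121
  age 7: 0.278 × 0.4 = 0.1112
  age 8: 0.203 × 0.9 = 0.1827
R₀ = 0.0000 + 0.8208 + 0.3110 + 0.3045 + 0.4121 + 0.1112 + 0.1827 = 2.1423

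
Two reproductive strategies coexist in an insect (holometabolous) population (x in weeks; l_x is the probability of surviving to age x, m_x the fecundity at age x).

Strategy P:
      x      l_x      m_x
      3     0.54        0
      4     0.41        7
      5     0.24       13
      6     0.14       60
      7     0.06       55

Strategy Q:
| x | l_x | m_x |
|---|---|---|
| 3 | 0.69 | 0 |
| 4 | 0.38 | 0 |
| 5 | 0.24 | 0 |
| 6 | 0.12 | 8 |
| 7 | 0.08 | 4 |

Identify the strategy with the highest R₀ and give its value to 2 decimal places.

17.69

Strategy P: R₀ = 0.54×0 + 0.41×7 + 0.24×13 + 0.14×60 + 0.06×55 = 17.6900
Strategy Q: R₀ = 0.69×0 + 0.38×0 + 0.24×0 + 0.12×8 + 0.08×4 = 1.2800
Highest R₀: strategy P with 17.6900.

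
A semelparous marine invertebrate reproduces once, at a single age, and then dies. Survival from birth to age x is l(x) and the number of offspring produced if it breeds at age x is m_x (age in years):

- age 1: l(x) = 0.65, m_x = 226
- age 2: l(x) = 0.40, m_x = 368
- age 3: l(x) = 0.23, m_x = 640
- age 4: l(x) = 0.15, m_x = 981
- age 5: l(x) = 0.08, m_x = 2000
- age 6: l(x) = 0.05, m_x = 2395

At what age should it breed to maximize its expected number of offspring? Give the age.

5

Expected offspring if breeding at age x = l(x) × m_x:
  age 1: 0.65 × 226 = 146.900
  age 2: 0.40 × 368 = 147.200
  age 3: 0.23 × 640 = 147.200
  age 4: 0.15 × 981 = 147.150
  age 5: 0.08 × 2000 = 160.000
  age 6: 0.05 × 2395 = 119.750
Maximum at age 5 (160.000).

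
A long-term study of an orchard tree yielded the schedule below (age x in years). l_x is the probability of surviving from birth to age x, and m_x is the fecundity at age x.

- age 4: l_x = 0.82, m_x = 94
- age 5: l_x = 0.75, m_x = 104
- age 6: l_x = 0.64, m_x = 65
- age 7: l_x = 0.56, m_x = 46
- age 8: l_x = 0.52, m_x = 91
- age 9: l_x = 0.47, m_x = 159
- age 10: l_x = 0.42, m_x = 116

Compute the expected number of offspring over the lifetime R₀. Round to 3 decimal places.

393.210

R₀ = Σ l_x m_x:
  age 4: 0.82 × 94 = 77.0800
  age 5: 0.75 × 104 = 78.0000
  age 6: 0.64 × 65 = 41.6000
  age 7: 0.56 × 46 = 25.7600
  age 8: 0.52 × 91 = 47.3200
  age 9: 0.47 × 159 = 74.7300
  age 10: 0.42 × 116 = 48.7200
R₀ = 77.0800 + 78.0000 + 41.6000 + 25.7600 + 47.3200 + 74.7300 + 48.7200 = 393.2100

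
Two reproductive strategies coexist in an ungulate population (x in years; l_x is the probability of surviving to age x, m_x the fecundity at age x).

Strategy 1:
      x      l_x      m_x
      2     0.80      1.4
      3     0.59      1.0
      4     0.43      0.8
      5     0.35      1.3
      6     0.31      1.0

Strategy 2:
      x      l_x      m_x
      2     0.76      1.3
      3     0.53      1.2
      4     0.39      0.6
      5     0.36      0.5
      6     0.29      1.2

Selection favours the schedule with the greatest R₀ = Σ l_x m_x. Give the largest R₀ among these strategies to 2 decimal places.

2.82

Strategy 1: R₀ = 0.80×1.4 + 0.59×1.0 + 0.43×0.8 + 0.35×1.3 + 0.31×1.0 = 2.8190
Strategy 2: R₀ = 0.76×1.3 + 0.53×1.2 + 0.39×0.6 + 0.36×0.5 + 0.29×1.2 = 2.3860
Highest R₀: strategy 1 with 2.8190.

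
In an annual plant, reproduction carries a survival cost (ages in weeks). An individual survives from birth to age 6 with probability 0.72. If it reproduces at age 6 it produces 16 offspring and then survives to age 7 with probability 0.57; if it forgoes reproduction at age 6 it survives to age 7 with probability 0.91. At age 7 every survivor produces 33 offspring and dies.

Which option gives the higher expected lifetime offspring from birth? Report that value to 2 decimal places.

25.06

breed at age 6: R₀ = 0.72 × (16 + 0.57 × 33) = 0.72 × 34.8100 = 25.0632
delay to age 7: R₀ = 0.72 × (0.91 × 33) = 0.72 × 30.0300 = 21.6216
Higher: breed at age 6 (25.0632).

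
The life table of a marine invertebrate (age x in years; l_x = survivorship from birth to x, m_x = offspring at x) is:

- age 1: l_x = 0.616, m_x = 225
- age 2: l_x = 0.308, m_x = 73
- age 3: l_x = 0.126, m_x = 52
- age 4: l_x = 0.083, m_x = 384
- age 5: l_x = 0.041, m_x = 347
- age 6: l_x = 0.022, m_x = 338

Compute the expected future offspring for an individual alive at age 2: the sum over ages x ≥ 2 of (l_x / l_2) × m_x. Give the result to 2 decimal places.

268.09

l_2 = 0.308. Conditional survival from age 2 to x is l_x / l_2.
  x=2: (0.308/0.308) × 73 = 73.0000
  x=3: (0.126/0.308) × 52 = 21.2727
  x=4: (0.083/0.308) × 384 = 103.4805
  x=5: (0.041/0.308) × 347 = 46.1916
  x=6: (0.022/0.308) × 338 = 24.1429
Sum = 73.0000 + 21.2727 + 103.4805 + 46.1916 + 24.1429 = 268.0877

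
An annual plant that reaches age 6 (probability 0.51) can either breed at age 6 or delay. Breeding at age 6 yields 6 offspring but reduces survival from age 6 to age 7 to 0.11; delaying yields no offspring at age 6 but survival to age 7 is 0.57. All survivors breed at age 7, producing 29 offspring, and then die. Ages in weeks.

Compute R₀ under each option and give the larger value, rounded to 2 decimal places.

8.43

breed at age 6: R₀ = 0.51 × (6 + 0.11 × 29) = 0.51 × 9.1900 = 4.6869
delay to age 7: R₀ = 0.51 × (0.57 × 29) = 0.51 × 16.5300 = 8.4303
Higher: delay to age 7 (8.4303).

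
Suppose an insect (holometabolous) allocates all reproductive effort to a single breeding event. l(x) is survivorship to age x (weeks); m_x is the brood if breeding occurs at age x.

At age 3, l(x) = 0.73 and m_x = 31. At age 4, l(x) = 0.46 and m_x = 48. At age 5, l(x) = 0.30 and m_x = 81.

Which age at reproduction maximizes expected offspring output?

5

Expected offspring if breeding at age x = l(x) × m_x:
  age 3: 0.73 × 31 = 22.630
  age 4: 0.46 × 48 = 22.080
  age 5: 0.30 × 81 = 24.300
Maximum at age 5 (24.300).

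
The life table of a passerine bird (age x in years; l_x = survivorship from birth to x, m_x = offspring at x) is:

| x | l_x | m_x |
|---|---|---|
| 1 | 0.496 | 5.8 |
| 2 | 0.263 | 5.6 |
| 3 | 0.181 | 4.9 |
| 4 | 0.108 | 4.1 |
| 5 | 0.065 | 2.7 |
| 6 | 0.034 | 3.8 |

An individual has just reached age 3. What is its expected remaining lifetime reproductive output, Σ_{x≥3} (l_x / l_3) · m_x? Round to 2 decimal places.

9.03

l_3 = 0.181. Conditional survival from age 3 to x is l_x / l_3.
  x=3: (0.181/0.181) × 4.9 = 4.9000
  x=4: (0.108/0.181) × 4.1 = 2.4464
  x=5: (0.065/0.181) × 2.7 = 0.9696
  x=6: (0.034/0.181) × 3.8 = 0.7138
Sum = 4.9000 + 2.4464 + 0.9696 + 0.7138 = 9.0298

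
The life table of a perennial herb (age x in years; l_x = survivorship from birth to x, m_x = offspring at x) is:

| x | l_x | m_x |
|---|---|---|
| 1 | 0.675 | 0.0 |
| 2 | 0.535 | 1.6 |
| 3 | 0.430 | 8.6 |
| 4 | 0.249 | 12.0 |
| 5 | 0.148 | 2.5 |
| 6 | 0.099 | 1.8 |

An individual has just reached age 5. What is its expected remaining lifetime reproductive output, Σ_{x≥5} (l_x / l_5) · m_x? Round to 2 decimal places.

l_5 = 0.148. Conditional survival from age 5 to x is l_x / l_5.
  x=5: (0.148/0.148) × 2.5 = 2.5000
  x=6: (0.099/0.148) × 1.8 = 1.2041
Sum = 2.5000 + 1.2041 = 3.7041

3.70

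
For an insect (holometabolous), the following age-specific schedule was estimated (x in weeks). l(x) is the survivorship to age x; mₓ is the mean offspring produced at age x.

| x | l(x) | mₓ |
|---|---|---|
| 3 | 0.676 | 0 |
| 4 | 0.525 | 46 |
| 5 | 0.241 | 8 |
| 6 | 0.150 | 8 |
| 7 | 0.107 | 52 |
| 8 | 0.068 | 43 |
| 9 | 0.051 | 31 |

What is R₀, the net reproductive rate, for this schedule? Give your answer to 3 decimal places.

37.347

R₀ = Σ l(x) mₓ:
  age 3: 0.676 × 0 = 0.0000
  age 4: 0.525 × 46 = 24.1500
  age 5: 0.241 × 8 = 1.9280
  age 6: 0.150 × 8 = 1.2000
  age 7: 0.107 × 52 = 5.5640
  age 8: 0.068 × 43 = 2.9240
  age 9: 0.051 × 31 = 1.5810
R₀ = 0.0000 + 24.1500 + 1.9280 + 1.2000 + 5.5640 + 2.9240 + 1.5810 = 37.3470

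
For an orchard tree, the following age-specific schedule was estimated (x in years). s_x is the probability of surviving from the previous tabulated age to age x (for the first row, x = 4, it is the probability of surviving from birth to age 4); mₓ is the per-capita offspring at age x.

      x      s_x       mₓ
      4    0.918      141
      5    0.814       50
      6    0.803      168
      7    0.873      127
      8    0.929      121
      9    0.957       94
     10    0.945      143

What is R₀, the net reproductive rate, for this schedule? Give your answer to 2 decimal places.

Survivorship from birth: l_x = s_4·s_5·…·s_x.
  l_4 = 0.91800
  l_5 = 0.74725
  l_6 = 0.60004
  l_7 = 0.52384
  l_8 = 0.48665
  l_9 = 0.46572
  l_10 = 0.44011
R₀ = Σ l_x mₓ:
  age 4: 0.91800 × 141 = 129.4380
  age 5: 0.74725 × 50 = 37.3625
  age 6: 0.60004 × 168 = 100.8067
  age 7: 0.52384 × 127 = 66.5277
  age 8: 0.48665 × 121 = 58.8847
  age 9: 0.46572 × 94 = 43.7777
  age 10: 0.44011 × 143 = 62.9357
R₀ = 129.4380 + 37.3625 + 100.8067 + 66.5277 + 58.8847 + 43.7777 + 62.9357 = 499.7330

499.73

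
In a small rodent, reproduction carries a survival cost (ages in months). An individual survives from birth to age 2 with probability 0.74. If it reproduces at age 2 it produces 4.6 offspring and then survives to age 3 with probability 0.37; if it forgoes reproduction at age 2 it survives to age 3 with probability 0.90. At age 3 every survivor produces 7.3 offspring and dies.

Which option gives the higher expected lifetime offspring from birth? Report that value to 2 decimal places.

breed at age 2: R₀ = 0.74 × (4.6 + 0.37 × 7.3) = 0.74 × 7.3010 = 5.4027
delay to age 3: R₀ = 0.74 × (0.90 × 7.3) = 0.74 × 6.5700 = 4.8618
Higher: breed at age 2 (5.4027).

5.40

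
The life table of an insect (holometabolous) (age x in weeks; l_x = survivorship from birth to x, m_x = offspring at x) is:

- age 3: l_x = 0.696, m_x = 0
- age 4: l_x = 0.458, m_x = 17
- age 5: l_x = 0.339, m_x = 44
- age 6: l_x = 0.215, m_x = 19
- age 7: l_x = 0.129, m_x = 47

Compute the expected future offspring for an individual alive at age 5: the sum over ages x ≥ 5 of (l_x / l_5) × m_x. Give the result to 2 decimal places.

73.94

l_5 = 0.339. Conditional survival from age 5 to x is l_x / l_5.
  x=5: (0.339/0.339) × 44 = 44.0000
  x=6: (0.215/0.339) × 19 = 12.0501
  x=7: (0.129/0.339) × 47 = 17.8850
Sum = 44.0000 + 12.0501 + 17.8850 = 73.9351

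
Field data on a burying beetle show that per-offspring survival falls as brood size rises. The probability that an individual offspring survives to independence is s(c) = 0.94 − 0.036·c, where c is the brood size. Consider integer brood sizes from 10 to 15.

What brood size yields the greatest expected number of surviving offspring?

Expected surviving offspring = c × s(c):
  c=10: 10 × 0.580 = 5.800
  c=11: 11 × 0.544 = 5.984
  c=12: 12 × 0.508 = 6.096
  c=13: 13 × 0.472 = 6.136
  c=14: 14 × 0.436 = 6.104
  c=15: 15 × 0.400 = 6.000
Maximum at c = 13 (6.136 surviving offspring).

13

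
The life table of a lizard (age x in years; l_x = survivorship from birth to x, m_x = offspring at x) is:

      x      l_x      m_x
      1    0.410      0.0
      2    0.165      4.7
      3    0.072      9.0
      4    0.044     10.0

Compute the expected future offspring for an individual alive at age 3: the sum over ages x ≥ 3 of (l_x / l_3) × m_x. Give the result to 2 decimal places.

l_3 = 0.072. Conditional survival from age 3 to x is l_x / l_3.
  x=3: (0.072/0.072) × 9.0 = 9.0000
  x=4: (0.044/0.072) × 10.0 = 6.1111
Sum = 9.0000 + 6.1111 = 15.1111

15.11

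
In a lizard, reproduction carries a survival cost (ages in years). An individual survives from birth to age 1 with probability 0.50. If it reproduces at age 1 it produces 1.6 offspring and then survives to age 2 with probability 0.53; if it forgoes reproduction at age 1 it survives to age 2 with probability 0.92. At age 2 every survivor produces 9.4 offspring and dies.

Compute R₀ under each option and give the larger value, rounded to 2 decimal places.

breed at age 1: R₀ = 0.50 × (1.6 + 0.53 × 9.4) = 0.50 × 6.5820 = 3.2910
delay to age 2: R₀ = 0.50 × (0.92 × 9.4) = 0.50 × 8.6480 = 4.3240
Higher: delay to age 2 (4.3240).

4.32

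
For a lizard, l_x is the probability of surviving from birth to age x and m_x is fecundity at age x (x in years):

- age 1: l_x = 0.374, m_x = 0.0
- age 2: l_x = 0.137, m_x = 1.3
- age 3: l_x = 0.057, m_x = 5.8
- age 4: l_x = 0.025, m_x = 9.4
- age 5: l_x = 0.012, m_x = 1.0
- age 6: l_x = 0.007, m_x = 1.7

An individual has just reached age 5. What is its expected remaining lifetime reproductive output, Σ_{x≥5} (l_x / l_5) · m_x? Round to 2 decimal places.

l_5 = 0.012. Conditional survival from age 5 to x is l_x / l_5.
  x=5: (0.012/0.012) × 1.0 = 1.0000
  x=6: (0.007/0.012) × 1.7 = 0.9917
Sum = 1.0000 + 0.9917 = 1.9917

1.99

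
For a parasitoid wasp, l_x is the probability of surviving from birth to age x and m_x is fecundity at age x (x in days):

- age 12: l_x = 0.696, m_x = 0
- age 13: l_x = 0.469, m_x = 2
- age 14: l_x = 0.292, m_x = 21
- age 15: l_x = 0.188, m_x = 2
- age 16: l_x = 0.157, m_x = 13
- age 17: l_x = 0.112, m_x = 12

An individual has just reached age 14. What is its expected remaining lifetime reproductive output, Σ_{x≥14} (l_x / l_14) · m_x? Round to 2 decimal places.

l_14 = 0.292. Conditional survival from age 14 to x is l_x / l_14.
  x=14: (0.292/0.292) × 21 = 21.0000
  x=15: (0.188/0.292) × 2 = 1.2877
  x=16: (0.157/0.292) × 13 = 6.9897
  x=17: (0.112/0.292) × 12 = 4.6027
Sum = 21.0000 + 1.2877 + 6.9897 + 4.6027 = 33.8801

33.88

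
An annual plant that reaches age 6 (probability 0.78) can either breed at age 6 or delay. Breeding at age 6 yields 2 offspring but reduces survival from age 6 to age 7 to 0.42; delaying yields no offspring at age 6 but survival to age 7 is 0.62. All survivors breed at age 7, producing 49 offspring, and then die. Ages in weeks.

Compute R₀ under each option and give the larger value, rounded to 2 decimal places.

breed at age 6: R₀ = 0.78 × (2 + 0.42 × 49) = 0.78 × 22.5800 = 17.6124
delay to age 7: R₀ = 0.78 × (0.62 × 49) = 0.78 × 30.3800 = 23.6964
Higher: delay to age 7 (23.6964).

23.70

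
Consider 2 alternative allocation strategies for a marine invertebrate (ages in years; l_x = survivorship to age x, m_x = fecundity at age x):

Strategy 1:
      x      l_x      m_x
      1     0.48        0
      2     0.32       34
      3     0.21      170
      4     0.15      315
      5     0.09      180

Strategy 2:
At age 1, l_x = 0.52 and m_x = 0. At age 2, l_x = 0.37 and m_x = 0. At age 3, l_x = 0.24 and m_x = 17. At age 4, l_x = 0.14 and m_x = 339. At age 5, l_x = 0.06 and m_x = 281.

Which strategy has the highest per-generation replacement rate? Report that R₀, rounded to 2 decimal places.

Strategy 1: R₀ = 0.48×0 + 0.32×34 + 0.21×170 + 0.15×315 + 0.09×180 = 110.0300
Strategy 2: R₀ = 0.52×0 + 0.37×0 + 0.24×17 + 0.14×339 + 0.06×281 = 68.4000
Highest R₀: strategy 1 with 110.0300.

110.03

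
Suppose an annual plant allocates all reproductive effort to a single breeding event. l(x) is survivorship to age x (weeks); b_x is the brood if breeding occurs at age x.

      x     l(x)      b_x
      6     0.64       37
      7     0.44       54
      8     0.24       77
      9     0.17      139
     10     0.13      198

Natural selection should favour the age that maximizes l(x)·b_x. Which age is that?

Expected offspring if breeding at age x = l(x) × b_x:
  age 6: 0.64 × 37 = 23.680
  age 7: 0.44 × 54 = 23.760
  age 8: 0.24 × 77 = 18.480
  age 9: 0.17 × 139 = 23.630
  age 10: 0.13 × 198 = 25.740
Maximum at age 10 (25.740).

10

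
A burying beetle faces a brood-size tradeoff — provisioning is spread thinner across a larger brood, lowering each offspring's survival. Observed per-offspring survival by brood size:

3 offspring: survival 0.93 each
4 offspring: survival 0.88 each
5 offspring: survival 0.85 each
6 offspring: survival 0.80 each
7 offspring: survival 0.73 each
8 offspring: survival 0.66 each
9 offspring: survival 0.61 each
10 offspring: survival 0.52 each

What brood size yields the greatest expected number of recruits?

Expected recruits = c × s(c):
  c=3: 3 × 0.93 = 2.790
  c=4: 4 × 0.88 = 3.520
  c=5: 5 × 0.85 = 4.250
  c=6: 6 × 0.80 = 4.800
  c=7: 7 × 0.73 = 5.110
  c=8: 8 × 0.66 = 5.280
  c=9: 9 × 0.61 = 5.490
  c=10: 10 × 0.52 = 5.200
Maximum at c = 9 (5.490 recruits).

9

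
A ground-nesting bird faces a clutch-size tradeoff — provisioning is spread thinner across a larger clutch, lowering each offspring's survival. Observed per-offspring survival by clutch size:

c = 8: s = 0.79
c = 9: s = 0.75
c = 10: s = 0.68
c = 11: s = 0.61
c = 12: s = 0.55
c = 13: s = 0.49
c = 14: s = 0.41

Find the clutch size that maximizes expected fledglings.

10

Expected fledglings = c × s(c):
  c=8: 8 × 0.79 = 6.320
  c=9: 9 × 0.75 = 6.750
  c=10: 10 × 0.68 = 6.800
  c=11: 11 × 0.61 = 6.710
  c=12: 12 × 0.55 = 6.600
  c=13: 13 × 0.49 = 6.370
  c=14: 14 × 0.41 = 5.740
Maximum at c = 10 (6.800 fledglings).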